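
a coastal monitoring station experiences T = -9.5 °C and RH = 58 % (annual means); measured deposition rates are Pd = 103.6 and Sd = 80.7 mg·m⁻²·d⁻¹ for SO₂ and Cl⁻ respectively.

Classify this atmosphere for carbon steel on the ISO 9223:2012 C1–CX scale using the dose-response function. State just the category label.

C2

carbon steel: f(T) = +0.150·(T−10) [T≤10 °C] = -2.9250
  sulphur-dioxide contribution → 3.384 μm/a
  chloride contribution → 7.196 μm/a
  ⇒ r_corr(carbon steel) = 10.58 μm/a
Category bounds: 1.3…25 μm/a bracket r_corr ⇒ C2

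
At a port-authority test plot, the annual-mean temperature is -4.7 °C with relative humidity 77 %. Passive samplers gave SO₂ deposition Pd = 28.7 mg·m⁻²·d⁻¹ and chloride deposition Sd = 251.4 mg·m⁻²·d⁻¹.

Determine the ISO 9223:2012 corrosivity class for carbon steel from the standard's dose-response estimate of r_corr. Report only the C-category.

carbon steel: f(T) = +0.150·(T−10) [T≤10 °C] = -2.2050
  SO₂ term: 1.77·28.7^0.52·exp(0.02·77-2.2050) = 5.215
  Sd branch = 0.102·Sd^0.62·e^(0.033·RH+0.04·T) = 33.02 μm/a
  sum: 5.215 + 33.02 → r_corr = 38.23 μm/a
ISO 9223 Table 2 (carbon steel): 25 < 38.2 ≤ 50 μm/a ⇒ C3

C3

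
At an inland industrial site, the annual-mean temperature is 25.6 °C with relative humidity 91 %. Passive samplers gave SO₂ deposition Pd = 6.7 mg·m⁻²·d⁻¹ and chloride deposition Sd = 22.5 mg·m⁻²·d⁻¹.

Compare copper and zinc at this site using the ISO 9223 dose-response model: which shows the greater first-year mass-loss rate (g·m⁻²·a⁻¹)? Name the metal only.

copper

copper: T>10 °C ⇒ hinge -0.080·(25.6−10) = -1.2480
  Pd branch = 0.0053·Pd^0.26·e^(0.059·RH+f) = 0.5355 μm/a
  Sd branch = 0.01025·Sd^0.27·e^(0.036·RH+0.049·T) = 2.205 μm/a
  sum: 0.5355 + 2.205 → r_corr = 2.74 μm/a
  mass loss = 2.74 μm/a × 8.96 g/cm³ = 24.55 g·m⁻²·a⁻¹
zinc: T>10 °C ⇒ hinge -0.071·(25.6−10) = -1.1076
  SO₂ term: 0.0129·6.7^0.44·exp(0.046·91-1.1076) = 0.6471
  Sd branch = 0.0175·Sd^0.57·e^(0.008·RH+0.085·T) = 1.884 μm/a
  sum: 0.6471 + 1.884 → r_corr = 2.531 μm/a
  mass loss = 2.531 μm/a × 7.14 g/cm³ = 18.07 g·m⁻²·a⁻¹
Ordering by g·m⁻²·a⁻¹: copper (24.6) > zinc (18.1)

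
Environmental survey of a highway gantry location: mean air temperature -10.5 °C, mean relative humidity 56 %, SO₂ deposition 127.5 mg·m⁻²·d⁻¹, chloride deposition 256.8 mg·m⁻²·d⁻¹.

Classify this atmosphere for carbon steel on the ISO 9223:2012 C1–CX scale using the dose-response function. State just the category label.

carbon steel: f(T) = +0.150·(T−10) [T≤10 °C] = -3.0750
  sulphur-dioxide contribution → 3.117 μm/a
  chloride contribution → 13.27 μm/a
  ⇒ r_corr(carbon steel) = 16.38 μm/a
ISO 9223 Table 2 (carbon steel): 1.3 < 16.4 ≤ 25 μm/a ⇒ C2

C2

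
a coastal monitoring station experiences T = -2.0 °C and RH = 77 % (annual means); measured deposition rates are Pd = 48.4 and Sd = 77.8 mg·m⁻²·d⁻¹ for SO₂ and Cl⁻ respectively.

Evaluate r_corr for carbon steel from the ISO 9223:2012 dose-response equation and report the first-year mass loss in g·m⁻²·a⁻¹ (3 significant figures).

carbon steel: T≤10 °C ⇒ hinge +0.150·(-2.0−10) = -1.8000
  SO₂ term: 1.77·48.4^0.52·exp(0.02·77-1.8000) = 10.26
  Sd branch = 0.102·Sd^0.62·e^(0.033·RH+0.04·T) = 17.77 μm/a
  r_corr = 10.26 + 17.77 = 28.04 μm/a
Convert to mass loss: 28.04 μm/a × 7.85 g/cm³ = 220.1 g·m⁻²·a⁻¹

r_corr = 220 g·m⁻²·a⁻¹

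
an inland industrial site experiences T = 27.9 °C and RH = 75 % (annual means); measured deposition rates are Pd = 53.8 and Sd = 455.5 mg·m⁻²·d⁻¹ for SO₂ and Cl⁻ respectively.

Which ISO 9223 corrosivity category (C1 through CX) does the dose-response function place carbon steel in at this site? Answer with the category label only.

carbon steel: f(T) = -0.054·(T−10) [T>10 °C] = -0.9666
  SO₂ term: 1.77·53.8^0.52·exp(0.02·75-0.9666) = 23.97
  Cl⁻ term: 0.102·455.5^0.62·exp(0.033·75+0.04·27.9) = 164.6
  r_corr = 23.97 + 164.6 = 188.6 μm/a
ISO 9223 Table 2 (carbon steel): 80 < 189 ≤ 200 μm/a ⇒ C5

C5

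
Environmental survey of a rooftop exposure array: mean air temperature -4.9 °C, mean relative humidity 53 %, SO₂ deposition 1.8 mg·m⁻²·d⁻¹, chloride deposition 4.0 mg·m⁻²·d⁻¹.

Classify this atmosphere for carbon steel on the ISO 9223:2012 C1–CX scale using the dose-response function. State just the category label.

carbon steel: T≤10 °C ⇒ hinge +0.150·(-4.9−10) = -2.2350
  sulphur-dioxide contribution → 0.742 μm/a
  chloride contribution → 1.139 μm/a
  ⇒ r_corr(carbon steel) = 1.881 μm/a
1.88 μm/a falls in (1.3, 25] for carbon steel → category C2

C2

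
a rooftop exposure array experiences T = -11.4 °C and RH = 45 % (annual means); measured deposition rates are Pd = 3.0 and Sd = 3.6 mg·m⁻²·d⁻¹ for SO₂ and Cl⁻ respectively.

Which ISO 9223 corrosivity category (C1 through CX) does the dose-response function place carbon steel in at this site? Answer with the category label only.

carbon steel: T≤10 °C ⇒ hinge +0.150·(-11.4−10) = -3.2100
  SO₂ term: 1.77·3.0^0.52·exp(0.02·45-3.2100) = 0.3111
  Sd branch = 0.102·Sd^0.62·e^(0.033·RH+0.04·T) = 0.6315 μm/a
  sum: 0.3111 + 0.6315 → r_corr = 0.9426 μm/a
Category bounds: 0…1.3 μm/a bracket r_corr ⇒ C1

C1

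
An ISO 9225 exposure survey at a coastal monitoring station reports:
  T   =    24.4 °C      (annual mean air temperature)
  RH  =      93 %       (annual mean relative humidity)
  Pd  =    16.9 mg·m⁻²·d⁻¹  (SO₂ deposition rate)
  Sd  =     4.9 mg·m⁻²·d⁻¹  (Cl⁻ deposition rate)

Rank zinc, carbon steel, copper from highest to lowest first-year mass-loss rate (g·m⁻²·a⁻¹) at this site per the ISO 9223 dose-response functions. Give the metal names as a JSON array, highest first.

zinc: temperature factor f = -0.071·(14.4) = -1.0224
  SO₂ term: 0.0129·16.9^0.44·exp(0.046·93-1.0224) = 1.161
  Cl⁻ term: 0.0175·4.9^0.57·exp(0.008·93+0.085·24.4) = 0.7249
  r_corr = 1.161 + 0.7249 = 1.886 μm/a
  mass loss = 1.886 μm/a × 7.14 g/cm³ = 13.46 g·m⁻²·a⁻¹
carbon steel: temperature factor f = -0.054·(14.4) = -0.7776
  SO₂ term: 1.77·16.9^0.52·exp(0.02·93-0.7776) = 22.73
  Sd branch = 0.102·Sd^0.62·e^(0.033·RH+0.04·T) = 15.6 μm/a
  sum: 22.73 + 15.6 → r_corr = 38.33 μm/a
  mass loss = 38.33 μm/a × 7.85 g/cm³ = 300.9 g·m⁻²·a⁻¹
copper: T>10 °C ⇒ hinge -0.080·(24.4−10) = -1.1520
  Pd branch = 0.0053·Pd^0.26·e^(0.059·RH+f) = 0.8437 μm/a
  Sd branch = 0.01025·Sd^0.27·e^(0.036·RH+0.049·T) = 1.48 μm/a
  sum: 0.8437 + 1.48 → r_corr = 2.324 μm/a
  mass loss = 2.324 μm/a × 8.96 g/cm³ = 20.82 g·m⁻²·a⁻¹
Ordering by g·m⁻²·a⁻¹: carbon steel (301) > copper (20.8) > zinc (13.5)

["carbon steel", "copper", "zinc"]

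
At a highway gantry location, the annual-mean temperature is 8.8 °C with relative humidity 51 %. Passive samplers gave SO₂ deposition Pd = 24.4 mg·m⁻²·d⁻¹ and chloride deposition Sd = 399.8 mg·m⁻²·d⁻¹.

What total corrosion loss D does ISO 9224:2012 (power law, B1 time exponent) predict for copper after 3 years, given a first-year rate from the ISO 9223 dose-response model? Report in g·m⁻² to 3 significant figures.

copper: T≤10 °C ⇒ hinge +0.126·(8.8−10) = -0.1512
  Pd branch = 0.0053·Pd^0.26·e^(0.059·RH+f) = 0.2119 μm/a
  Sd branch = 0.01025·Sd^0.27·e^(0.036·RH+0.049·T) = 0.4987 μm/a
  r_corr = 0.2119 + 0.4987 = 0.7106 μm/a
ISO 9224: D(t) = r_corr · t^b with b = 0.667 (copper, B1)
  D(3) = 0.7106 × 3^0.667 = 0.7106 × 2.081 = 1.479 μm
  Mass loss = 1.479 μm × 8.96 g/cm³ = 13.25 g·m⁻²

D(3) = 13.2 g·m⁻²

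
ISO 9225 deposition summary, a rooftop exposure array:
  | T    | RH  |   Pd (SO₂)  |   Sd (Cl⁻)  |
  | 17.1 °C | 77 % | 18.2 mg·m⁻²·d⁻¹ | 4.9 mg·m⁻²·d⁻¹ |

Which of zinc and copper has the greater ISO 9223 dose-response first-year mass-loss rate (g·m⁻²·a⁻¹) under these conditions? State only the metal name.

zinc: temperature factor f = -0.071·(7.1) = -0.5041
  Pd branch = 0.0129·Pd^0.44·e^(0.046·RH+f) = 0.9646 μm/a
  Cl⁻ term: 0.0175·4.9^0.57·exp(0.008·77+0.085·17.1) = 0.3429
  r_corr = 0.9646 + 0.3429 = 1.308 μm/a
  mass loss = 1.308 μm/a × 7.14 g/cm³ = 9.336 g·m⁻²·a⁻¹
copper: f(T) = -0.080·(T−10) [T>10 °C] = -0.5680
  SO₂ term: 0.0053·18.2^0.26·exp(0.059·77-0.5680) = 0.6001
  Cl⁻ term: 0.01025·4.9^0.27·exp(0.036·77+0.049·17.1) = 0.5819
  r_corr = 0.6001 + 0.5819 = 1.182 μm/a
  mass loss = 1.182 μm/a × 8.96 g/cm³ = 10.59 g·m⁻²·a⁻¹
Ordering by g·m⁻²·a⁻¹: copper (10.6) > zinc (9.34)

copper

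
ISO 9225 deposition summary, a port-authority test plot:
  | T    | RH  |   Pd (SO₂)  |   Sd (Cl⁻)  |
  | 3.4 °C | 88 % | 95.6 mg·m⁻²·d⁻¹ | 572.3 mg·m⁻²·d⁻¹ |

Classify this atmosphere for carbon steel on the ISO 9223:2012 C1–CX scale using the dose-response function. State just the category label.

carbon steel: T≤10 °C ⇒ hinge +0.150·(3.4−10) = -0.9900
  sulphur-dioxide contribution → 40.95 μm/a
  chloride contribution → 109.3 μm/a
  ⇒ r_corr(carbon steel) = 150.2 μm/a
150 μm/a falls in (80, 200] for carbon steel → category C5

C5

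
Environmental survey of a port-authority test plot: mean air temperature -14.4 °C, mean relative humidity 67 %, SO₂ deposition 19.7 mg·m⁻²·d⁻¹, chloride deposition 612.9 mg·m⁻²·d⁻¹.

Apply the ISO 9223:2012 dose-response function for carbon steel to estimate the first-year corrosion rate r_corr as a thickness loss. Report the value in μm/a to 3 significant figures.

r_corr = 28.8 μm/a

carbon steel: T≤10 °C ⇒ hinge +0.150·(-14.4−10) = -3.6600
  Pd branch = 1.77·Pd^0.52·e^(0.02·RH+f) = 0.8195 μm/a
  Sd branch = 0.102·Sd^0.62·e^(0.033·RH+0.04·T) = 27.98 μm/a
  r_corr = 0.8195 + 27.98 = 28.8 μm/a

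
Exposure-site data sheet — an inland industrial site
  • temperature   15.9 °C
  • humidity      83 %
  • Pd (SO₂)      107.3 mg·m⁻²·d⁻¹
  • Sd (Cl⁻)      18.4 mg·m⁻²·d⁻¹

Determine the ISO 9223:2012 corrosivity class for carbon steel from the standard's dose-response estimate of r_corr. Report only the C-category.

C5

carbon steel: temperature factor f = -0.054·(5.9) = -0.3186
  Pd branch = 1.77·Pd^0.52·e^(0.02·RH+f) = 76.99 μm/a
  Sd branch = 0.102·Sd^0.62·e^(0.033·RH+0.04·T) = 18.14 μm/a
  r_corr = 76.99 + 18.14 = 95.13 μm/a
95.1 μm/a falls in (80, 200] for carbon steel → category C5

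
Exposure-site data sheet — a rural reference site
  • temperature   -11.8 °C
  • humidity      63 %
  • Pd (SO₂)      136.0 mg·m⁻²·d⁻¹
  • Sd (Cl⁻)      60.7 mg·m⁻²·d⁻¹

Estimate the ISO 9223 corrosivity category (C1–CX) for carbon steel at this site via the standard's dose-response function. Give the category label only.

C2

carbon steel: T≤10 °C ⇒ hinge +0.150·(-11.8−10) = -3.2700
  sulphur-dioxide contribution → 3.051 μm/a
  chloride contribution → 6.488 μm/a
  ⇒ r_corr(carbon steel) = 9.539 μm/a
Category bounds: 1.3…25 μm/a bracket r_corr ⇒ C2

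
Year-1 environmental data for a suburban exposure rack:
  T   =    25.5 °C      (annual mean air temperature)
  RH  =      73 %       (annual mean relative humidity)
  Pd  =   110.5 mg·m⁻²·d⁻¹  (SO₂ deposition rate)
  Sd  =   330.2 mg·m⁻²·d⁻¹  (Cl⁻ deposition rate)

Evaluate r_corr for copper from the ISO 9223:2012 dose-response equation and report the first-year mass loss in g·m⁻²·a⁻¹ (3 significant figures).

r_corr = 24.7 g·m⁻²·a⁻¹

copper: temperature factor f = -0.080·(15.5) = -1.2400
  Pd branch = 0.0053·Pd^0.26·e^(0.059·RH+f) = 0.3868 μm/a
  Cl⁻ term: 0.01025·330.2^0.27·exp(0.036·73+0.049·25.5) = 2.37
  sum: 0.3868 + 2.37 → r_corr = 2.757 μm/a
Convert to mass loss: 2.757 μm/a × 8.96 g/cm³ = 24.7 g·m⁻²·a⁻¹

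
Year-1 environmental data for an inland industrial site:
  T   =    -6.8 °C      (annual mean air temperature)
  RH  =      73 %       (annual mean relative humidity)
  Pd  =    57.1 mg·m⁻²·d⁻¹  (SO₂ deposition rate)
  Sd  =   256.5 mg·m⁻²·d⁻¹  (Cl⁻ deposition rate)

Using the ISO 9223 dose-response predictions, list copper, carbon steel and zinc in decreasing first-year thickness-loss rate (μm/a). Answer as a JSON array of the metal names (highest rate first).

["carbon steel", "zinc", "copper"]

copper: T≤10 °C ⇒ hinge +0.126·(-6.8−10) = -2.1168
  Pd branch = 0.0053·Pd^0.26·e^(0.059·RH+f) = 0.1356 μm/a
  Sd branch = 0.01025·Sd^0.27·e^(0.036·RH+0.049·T) = 0.4548 μm/a
  sum: 0.1356 + 0.4548 → r_corr = 0.5904 μm/a
carbon steel: temperature factor f = +0.150·(-16.8) = -2.5200
  Pd branch = 1.77·Pd^0.52·e^(0.02·RH+f) = 5.024 μm/a
  Cl⁻ term: 0.102·256.5^0.62·exp(0.033·73+0.04·-6.8) = 26.94
  sum: 5.024 + 26.94 → r_corr = 31.96 μm/a
zinc: T≤10 °C ⇒ hinge +0.038·(-6.8−10) = -0.6384
  SO₂ term: 0.0129·57.1^0.44·exp(0.046·73-0.6384) = 1.16
  Cl⁻ term: 0.0175·256.5^0.57·exp(0.008·73+0.085·-6.8) = 0.4157
  r_corr = 1.16 + 0.4157 = 1.576 μm/a
Ordering by μm/a: carbon steel (32) > zinc (1.58) > copper (0.59)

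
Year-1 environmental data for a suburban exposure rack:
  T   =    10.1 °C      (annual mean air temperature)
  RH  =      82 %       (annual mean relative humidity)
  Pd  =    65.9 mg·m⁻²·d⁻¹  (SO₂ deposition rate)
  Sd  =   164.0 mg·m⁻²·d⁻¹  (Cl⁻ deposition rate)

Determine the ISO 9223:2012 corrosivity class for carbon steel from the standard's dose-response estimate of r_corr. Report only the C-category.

carbon steel: T>10 °C ⇒ hinge -0.054·(10.1−10) = -0.0054
  SO₂ term: 1.77·65.9^0.52·exp(0.02·82-0.0054) = 80.11
  Cl⁻ term: 0.102·164.0^0.62·exp(0.033·82+0.04·10.1) = 54.01
  sum: 80.11 + 54.01 → r_corr = 134.1 μm/a
134 μm/a falls in (80, 200] for carbon steel → category C5

C5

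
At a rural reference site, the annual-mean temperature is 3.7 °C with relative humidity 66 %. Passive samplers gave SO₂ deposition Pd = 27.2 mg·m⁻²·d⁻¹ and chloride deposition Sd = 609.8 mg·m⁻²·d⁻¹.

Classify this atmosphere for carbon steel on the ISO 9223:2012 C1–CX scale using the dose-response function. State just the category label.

C4

carbon steel: temperature factor f = +0.150·(-6.3) = -0.9450
  sulphur-dioxide contribution → 14.35 μm/a
  chloride contribution → 55.67 μm/a
  ⇒ r_corr(carbon steel) = 70.01 μm/a
Category bounds: 50…80 μm/a bracket r_corr ⇒ C4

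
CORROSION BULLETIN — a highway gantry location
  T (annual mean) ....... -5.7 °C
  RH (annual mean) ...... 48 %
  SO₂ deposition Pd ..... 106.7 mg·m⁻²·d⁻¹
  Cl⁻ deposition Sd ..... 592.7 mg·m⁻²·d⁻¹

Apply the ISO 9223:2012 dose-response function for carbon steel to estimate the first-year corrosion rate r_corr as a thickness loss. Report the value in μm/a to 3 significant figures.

carbon steel: T≤10 °C ⇒ hinge +0.150·(-5.7−10) = -2.3550
  Pd branch = 1.77·Pd^0.52·e^(0.02·RH+f) = 4.975 μm/a
  Cl⁻ term: 0.102·592.7^0.62·exp(0.033·48+0.04·-5.7) = 20.73
  sum: 4.975 + 20.73 → r_corr = 25.71 μm/a

r_corr = 25.7 μm/a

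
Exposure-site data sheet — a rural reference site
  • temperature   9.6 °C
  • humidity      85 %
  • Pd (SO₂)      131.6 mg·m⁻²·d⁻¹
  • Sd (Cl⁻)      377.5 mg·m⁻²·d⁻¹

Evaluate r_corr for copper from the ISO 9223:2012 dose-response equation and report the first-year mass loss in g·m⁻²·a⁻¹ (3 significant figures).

copper: temperature factor f = +0.126·(-0.4) = -0.0504
  sulphur-dioxide contribution → 2.7 μm/a
  chloride contribution → 1.737 μm/a
  ⇒ r_corr(copper) = 4.437 μm/a
Convert to mass loss: 4.437 μm/a × 8.96 g/cm³ = 39.75 g·m⁻²·a⁻¹

r_corr = 39.8 g·m⁻²·a⁻¹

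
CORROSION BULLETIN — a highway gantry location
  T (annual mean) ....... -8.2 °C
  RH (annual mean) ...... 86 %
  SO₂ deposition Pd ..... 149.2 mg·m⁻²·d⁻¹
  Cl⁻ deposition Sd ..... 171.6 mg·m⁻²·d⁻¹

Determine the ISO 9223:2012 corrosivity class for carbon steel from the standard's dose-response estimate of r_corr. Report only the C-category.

C3

carbon steel: T≤10 °C ⇒ hinge +0.150·(-8.2−10) = -2.7300
  sulphur-dioxide contribution → 8.704 μm/a
  chloride contribution → 30.48 μm/a
  total first-year rate 39.19 μm/a
39.2 μm/a falls in (25, 50] for carbon steel → category C3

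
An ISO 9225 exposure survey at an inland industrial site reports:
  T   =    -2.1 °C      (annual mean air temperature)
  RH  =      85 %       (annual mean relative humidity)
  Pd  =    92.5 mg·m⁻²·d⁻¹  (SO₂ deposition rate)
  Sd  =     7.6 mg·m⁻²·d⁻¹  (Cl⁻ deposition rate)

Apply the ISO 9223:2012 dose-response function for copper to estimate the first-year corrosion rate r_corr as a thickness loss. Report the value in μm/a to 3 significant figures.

r_corr = 0.905 μm/a

copper: temperature factor f = +0.126·(-12.1) = -1.5246
  Pd branch = 0.0053·Pd^0.26·e^(0.059·RH+f) = 0.5641 μm/a
  Cl⁻ term: 0.01025·7.6^0.27·exp(0.036·85+0.049·-2.1) = 0.341
  r_corr = 0.5641 + 0.341 = 0.9051 μm/a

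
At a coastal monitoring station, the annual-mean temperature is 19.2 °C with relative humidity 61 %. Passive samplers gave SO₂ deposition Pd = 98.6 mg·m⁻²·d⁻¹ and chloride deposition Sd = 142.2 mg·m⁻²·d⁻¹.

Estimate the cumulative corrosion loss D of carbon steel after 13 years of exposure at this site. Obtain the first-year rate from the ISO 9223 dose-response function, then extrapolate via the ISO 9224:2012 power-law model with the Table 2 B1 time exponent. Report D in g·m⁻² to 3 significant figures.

D(13) = 2.26e+03 g·m⁻²

carbon steel: f(T) = -0.054·(T−10) [T>10 °C] = -0.4968
  SO₂ term: 1.77·98.6^0.52·exp(0.02·61-0.4968) = 39.71
  Sd branch = 0.102·Sd^0.62·e^(0.033·RH+0.04·T) = 35.58 μm/a
  r_corr = 39.71 + 35.58 = 75.28 μm/a
ISO 9224: D(t) = r_corr · t^b with b = 0.523 (carbon steel, B1)
  D(13) = 75.28 × 13^0.523 = 75.28 × 3.825 = 287.9 μm
  Mass loss = 287.9 μm × 7.85 g/cm³ = 2260 g·m⁻²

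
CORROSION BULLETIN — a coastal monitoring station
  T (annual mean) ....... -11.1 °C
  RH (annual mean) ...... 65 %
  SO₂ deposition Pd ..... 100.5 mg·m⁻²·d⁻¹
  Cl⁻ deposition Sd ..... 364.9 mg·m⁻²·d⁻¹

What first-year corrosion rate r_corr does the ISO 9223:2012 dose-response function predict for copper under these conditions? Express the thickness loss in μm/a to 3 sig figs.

copper: f(T) = +0.126·(T−10) [T≤10 °C] = -2.6586
  Pd branch = 0.0053·Pd^0.26·e^(0.059·RH+f) = 0.05698 μm/a
  Sd branch = 0.01025·Sd^0.27·e^(0.036·RH+0.049·T) = 0.3038 μm/a
  sum: 0.05698 + 0.3038 → r_corr = 0.3608 μm/a

r_corr = 0.361 μm/a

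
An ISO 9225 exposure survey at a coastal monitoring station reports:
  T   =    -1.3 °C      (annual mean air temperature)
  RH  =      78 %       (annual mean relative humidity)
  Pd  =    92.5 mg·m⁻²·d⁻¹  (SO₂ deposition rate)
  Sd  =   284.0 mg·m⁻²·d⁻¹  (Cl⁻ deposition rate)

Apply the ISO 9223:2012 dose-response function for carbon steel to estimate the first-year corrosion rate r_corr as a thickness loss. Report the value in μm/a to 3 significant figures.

carbon steel: temperature factor f = +0.150·(-11.3) = -1.6950
  SO₂ term: 1.77·92.5^0.52·exp(0.02·78-1.6950) = 16.28
  Cl⁻ term: 0.102·284.0^0.62·exp(0.033·78+0.04·-1.3) = 42.16
  r_corr = 16.28 + 42.16 = 58.45 μm/a

r_corr = 58.4 μm/a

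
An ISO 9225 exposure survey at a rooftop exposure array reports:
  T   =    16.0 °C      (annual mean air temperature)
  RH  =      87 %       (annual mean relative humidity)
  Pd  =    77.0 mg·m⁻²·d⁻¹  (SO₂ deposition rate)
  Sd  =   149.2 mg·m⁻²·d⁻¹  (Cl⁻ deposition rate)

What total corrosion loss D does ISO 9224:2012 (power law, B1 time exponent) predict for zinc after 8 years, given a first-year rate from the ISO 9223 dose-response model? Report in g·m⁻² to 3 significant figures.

zinc: f(T) = -0.071·(T−10) [T>10 °C] = -0.4260
  Pd branch = 0.0129·Pd^0.44·e^(0.046·RH+f) = 3.117 μm/a
  Cl⁻ term: 0.0175·149.2^0.57·exp(0.008·87+0.085·16.0) = 2.371
  r_corr = 3.117 + 2.371 = 5.488 μm/a
ISO 9224: D(t) = r_corr · t^b with b = 0.813 (zinc, B1)
  D(8) = 5.488 × 8^0.813 = 5.488 × 5.423 = 29.76 μm
  Mass loss = 29.76 μm × 7.14 g/cm³ = 212.5 g·m⁻²

D(8) = 212 g·m⁻²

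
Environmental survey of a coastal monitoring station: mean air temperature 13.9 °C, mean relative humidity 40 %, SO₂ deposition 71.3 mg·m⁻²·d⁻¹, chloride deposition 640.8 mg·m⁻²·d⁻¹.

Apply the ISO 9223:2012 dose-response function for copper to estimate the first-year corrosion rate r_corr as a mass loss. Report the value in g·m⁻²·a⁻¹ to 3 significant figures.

r_corr = 5.50 g·m⁻²·a⁻¹

copper: f(T) = -0.080·(T−10) [T>10 °C] = -0.3120
  Pd branch = 0.0053·Pd^0.26·e^(0.059·RH+f) = 0.1246 μm/a
  Sd branch = 0.01025·Sd^0.27·e^(0.036·RH+0.049·T) = 0.4895 μm/a
  sum: 0.1246 + 0.4895 → r_corr = 0.6141 μm/a
Convert to mass loss: 0.6141 μm/a × 8.96 g/cm³ = 5.502 g·m⁻²·a⁻¹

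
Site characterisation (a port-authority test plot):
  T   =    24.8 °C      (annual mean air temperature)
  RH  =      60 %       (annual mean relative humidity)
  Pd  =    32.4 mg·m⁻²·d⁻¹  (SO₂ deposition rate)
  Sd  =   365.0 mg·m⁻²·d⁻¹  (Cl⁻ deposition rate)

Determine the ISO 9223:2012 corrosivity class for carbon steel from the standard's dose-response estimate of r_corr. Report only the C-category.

C5

carbon steel: f(T) = -0.054·(T−10) [T>10 °C] = -0.7992
  Pd branch = 1.77·Pd^0.52·e^(0.02·RH+f) = 16.13 μm/a
  Cl⁻ term: 0.102·365.0^0.62·exp(0.033·60+0.04·24.8) = 77.26
  sum: 16.13 + 77.26 → r_corr = 93.38 μm/a
93.4 μm/a falls in (80, 200] for carbon steel → category C5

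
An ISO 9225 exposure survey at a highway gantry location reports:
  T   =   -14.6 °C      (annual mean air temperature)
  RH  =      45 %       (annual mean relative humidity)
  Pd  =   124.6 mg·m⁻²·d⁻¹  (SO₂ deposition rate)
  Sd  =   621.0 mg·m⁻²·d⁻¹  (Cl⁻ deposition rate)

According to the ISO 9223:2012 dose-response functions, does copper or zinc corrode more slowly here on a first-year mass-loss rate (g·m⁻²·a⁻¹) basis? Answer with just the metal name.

copper: temperature factor f = +0.126·(-24.6) = -3.0996
  sulphur-dioxide contribution → 0.01191 μm/a
  chloride contribution → 0.1438 μm/a
  total first-year rate 0.1557 μm/a
  mass loss = 0.1557 μm/a × 8.96 g/cm³ = 1.395 g·m⁻²·a⁻¹
zinc: f(T) = +0.038·(T−10) [T≤10 °C] = -0.9348
  sulphur-dioxide contribution → 0.3355 μm/a
  chloride contribution → 0.2835 μm/a
  ⇒ r_corr(zinc) = 0.6189 μm/a
  mass loss = 0.6189 μm/a × 7.14 g/cm³ = 4.419 g·m⁻²·a⁻¹
Ordering by g·m⁻²·a⁻¹: zinc (4.42) > copper (1.4)

copper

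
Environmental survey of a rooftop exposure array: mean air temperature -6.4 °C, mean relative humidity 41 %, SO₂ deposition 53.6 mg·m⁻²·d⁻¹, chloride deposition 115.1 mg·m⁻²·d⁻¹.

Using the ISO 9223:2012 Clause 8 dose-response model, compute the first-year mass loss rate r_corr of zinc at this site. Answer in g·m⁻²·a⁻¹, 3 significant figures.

r_corr = 3.38 g·m⁻²·a⁻¹

zinc: temperature factor f = +0.038·(-16.4) = -0.6232
  sulphur-dioxide contribution → 0.2629 μm/a
  chloride contribution → 0.2109 μm/a
  total first-year rate 0.4738 μm/a
Convert to mass loss: 0.4738 μm/a × 7.14 g/cm³ = 3.383 g·m⁻²·a⁻¹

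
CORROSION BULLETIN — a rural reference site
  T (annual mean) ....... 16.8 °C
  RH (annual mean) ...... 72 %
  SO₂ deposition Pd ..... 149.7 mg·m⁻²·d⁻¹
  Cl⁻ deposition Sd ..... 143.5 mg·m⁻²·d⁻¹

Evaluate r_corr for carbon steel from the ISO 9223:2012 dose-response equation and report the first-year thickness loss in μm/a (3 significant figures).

r_corr = 117 μm/a

carbon steel: temperature factor f = -0.054·(6.8) = -0.3672
  Pd branch = 1.77·Pd^0.52·e^(0.02·RH+f) = 69.98 μm/a
  Sd branch = 0.102·Sd^0.62·e^(0.033·RH+0.04·T) = 46.73 μm/a
  sum: 69.98 + 46.73 → r_corr = 116.7 μm/a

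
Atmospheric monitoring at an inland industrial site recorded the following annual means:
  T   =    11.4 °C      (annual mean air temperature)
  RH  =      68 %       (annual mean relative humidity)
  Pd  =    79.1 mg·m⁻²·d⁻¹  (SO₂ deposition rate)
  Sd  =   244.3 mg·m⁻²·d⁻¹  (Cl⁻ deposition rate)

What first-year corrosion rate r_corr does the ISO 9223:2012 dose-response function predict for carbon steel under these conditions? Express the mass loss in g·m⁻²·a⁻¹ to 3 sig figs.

carbon steel: T>10 °C ⇒ hinge -0.054·(11.4−10) = -0.0756
  SO₂ term: 1.77·79.1^0.52·exp(0.02·68-0.0756) = 62.06
  Sd branch = 0.102·Sd^0.62·e^(0.033·RH+0.04·T) = 45.89 μm/a
  sum: 62.06 + 45.89 → r_corr = 108 μm/a
Convert to mass loss: 108 μm/a × 7.85 g/cm³ = 847.4 g·m⁻²·a⁻¹

r_corr = 847 g·m⁻²·a⁻¹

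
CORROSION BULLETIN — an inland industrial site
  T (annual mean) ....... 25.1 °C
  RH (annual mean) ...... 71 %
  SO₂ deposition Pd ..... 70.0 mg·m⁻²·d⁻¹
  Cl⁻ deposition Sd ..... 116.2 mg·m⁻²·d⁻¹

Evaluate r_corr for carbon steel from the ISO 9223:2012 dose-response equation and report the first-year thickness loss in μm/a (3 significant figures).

carbon steel: f(T) = -0.054·(T−10) [T>10 °C] = -0.8154
  SO₂ term: 1.77·70.0^0.52·exp(0.02·71-0.8154) = 29.51
  Cl⁻ term: 0.102·116.2^0.62·exp(0.033·71+0.04·25.1) = 55.29
  r_corr = 29.51 + 55.29 = 84.8 μm/a

r_corr = 84.8 μm/a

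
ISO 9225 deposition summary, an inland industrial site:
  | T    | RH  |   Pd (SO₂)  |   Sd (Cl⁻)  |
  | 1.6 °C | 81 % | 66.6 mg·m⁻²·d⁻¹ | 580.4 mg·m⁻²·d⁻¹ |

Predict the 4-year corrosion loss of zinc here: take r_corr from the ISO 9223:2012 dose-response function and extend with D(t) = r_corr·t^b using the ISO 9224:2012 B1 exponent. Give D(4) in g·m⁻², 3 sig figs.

D(4) = 86.2 g·m⁻²

zinc: temperature factor f = +0.038·(-8.4) = -0.3192
  sulphur-dioxide contribution → 2.469 μm/a
  chloride contribution → 1.442 μm/a
  total first-year rate 3.91 μm/a
Power-law: D(4) = r_corr · 4^0.813
  D(4) = 3.91 × 4^0.813 = 3.91 × 3.087 = 12.07 μm
  Mass loss = 12.07 μm × 7.14 g/cm³ = 86.18 g·m⁻²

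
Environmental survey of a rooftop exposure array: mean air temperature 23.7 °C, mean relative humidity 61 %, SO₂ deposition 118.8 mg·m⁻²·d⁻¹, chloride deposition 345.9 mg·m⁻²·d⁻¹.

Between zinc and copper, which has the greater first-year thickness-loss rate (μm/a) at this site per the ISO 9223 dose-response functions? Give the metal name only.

zinc: f(T) = -0.071·(T−10) [T>10 °C] = -0.9727
  SO₂ term: 0.0129·118.8^0.44·exp(0.046·61-0.9727) = 0.6602
  Cl⁻ term: 0.0175·345.9^0.57·exp(0.008·61+0.085·23.7) = 5.985
  sum: 0.6602 + 5.985 → r_corr = 6.645 μm/a
copper: T>10 °C ⇒ hinge -0.080·(23.7−10) = -1.0960
  Pd branch = 0.0053·Pd^0.26·e^(0.059·RH+f) = 0.2243 μm/a
  Sd branch = 0.01025·Sd^0.27·e^(0.036·RH+0.049·T) = 1.427 μm/a
  sum: 0.2243 + 1.427 → r_corr = 1.651 μm/a
Ordering by μm/a: zinc (6.65) > copper (1.65)

zinc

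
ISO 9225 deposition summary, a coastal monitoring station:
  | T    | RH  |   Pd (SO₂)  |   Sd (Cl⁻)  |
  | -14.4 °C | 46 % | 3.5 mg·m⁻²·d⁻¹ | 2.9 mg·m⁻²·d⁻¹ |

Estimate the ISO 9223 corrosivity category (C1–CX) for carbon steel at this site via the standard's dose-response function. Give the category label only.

C1

carbon steel: T≤10 °C ⇒ hinge +0.150·(-14.4−10) = -3.6600
  sulphur-dioxide contribution → 0.2192 μm/a
  chloride contribution → 0.5063 μm/a
  total first-year rate 0.7255 μm/a
ISO 9223 Table 2 (carbon steel): 0 < 0.726 ≤ 1.3 μm/a ⇒ C1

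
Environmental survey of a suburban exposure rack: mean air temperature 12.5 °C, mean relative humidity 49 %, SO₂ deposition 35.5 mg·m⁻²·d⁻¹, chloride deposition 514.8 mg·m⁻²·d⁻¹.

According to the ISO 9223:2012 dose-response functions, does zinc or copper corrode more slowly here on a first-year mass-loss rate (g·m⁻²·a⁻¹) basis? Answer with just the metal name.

zinc: T>10 °C ⇒ hinge -0.071·(12.5−10) = -0.1775
  Pd branch = 0.0129·Pd^0.44·e^(0.046·RH+f) = 0.4949 μm/a
  Sd branch = 0.0175·Sd^0.57·e^(0.008·RH+0.085·T) = 2.632 μm/a
  sum: 0.4949 + 2.632 → r_corr = 3.127 μm/a
  mass loss = 3.127 μm/a × 7.14 g/cm³ = 22.33 g·m⁻²·a⁻¹
copper: temperature factor f = -0.080·(2.5) = -0.2000
  Pd branch = 0.0053·Pd^0.26·e^(0.059·RH+f) = 0.1977 μm/a
  Sd branch = 0.01025·Sd^0.27·e^(0.036·RH+0.049·T) = 0.5956 μm/a
  r_corr = 0.1977 + 0.5956 = 0.7933 μm/a
  mass loss = 0.7933 μm/a × 8.96 g/cm³ = 7.108 g·m⁻²·a⁻¹
Ordering by g·m⁻²·a⁻¹: zinc (22.3) > copper (7.11)

copper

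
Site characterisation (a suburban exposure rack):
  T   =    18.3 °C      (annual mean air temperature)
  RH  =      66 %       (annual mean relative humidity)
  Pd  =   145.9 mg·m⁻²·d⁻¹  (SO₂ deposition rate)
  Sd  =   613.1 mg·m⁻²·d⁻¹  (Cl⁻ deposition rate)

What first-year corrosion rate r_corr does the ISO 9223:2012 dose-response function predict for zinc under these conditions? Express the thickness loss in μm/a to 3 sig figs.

r_corr = 6.79 μm/a

zinc: temperature factor f = -0.071·(8.3) = -0.5893
  Pd branch = 0.0129·Pd^0.44·e^(0.046·RH+f) = 1.335 μm/a
  Cl⁻ term: 0.0175·613.1^0.57·exp(0.008·66+0.085·18.3) = 5.455
  r_corr = 1.335 + 5.455 = 6.789 μm/a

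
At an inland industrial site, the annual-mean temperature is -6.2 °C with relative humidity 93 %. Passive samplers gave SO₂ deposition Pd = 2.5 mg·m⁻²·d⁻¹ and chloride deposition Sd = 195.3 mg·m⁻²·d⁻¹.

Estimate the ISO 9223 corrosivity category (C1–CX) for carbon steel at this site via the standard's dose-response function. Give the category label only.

C3

carbon steel: temperature factor f = +0.150·(-16.2) = -2.4300
  sulphur-dioxide contribution → 1.612 μm/a
  chloride contribution → 45.08 μm/a
  total first-year rate 46.69 μm/a
46.7 μm/a falls in (25, 50] for carbon steel → category C3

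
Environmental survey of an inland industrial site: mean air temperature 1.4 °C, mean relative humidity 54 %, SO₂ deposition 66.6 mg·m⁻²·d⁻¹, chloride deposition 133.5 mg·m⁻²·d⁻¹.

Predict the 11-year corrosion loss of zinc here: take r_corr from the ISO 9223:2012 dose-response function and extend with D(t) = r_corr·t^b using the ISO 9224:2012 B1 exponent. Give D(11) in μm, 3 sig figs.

zinc: f(T) = +0.038·(T−10) [T≤10 °C] = -0.3268
  SO₂ term: 0.0129·66.6^0.44·exp(0.046·54-0.3268) = 0.7076
  Sd branch = 0.0175·Sd^0.57·e^(0.008·RH+0.085·T) = 0.4941 μm/a
  sum: 0.7076 + 0.4941 → r_corr = 1.202 μm/a
Power-law: D(11) = r_corr · 11^0.813
  D(11) = 1.202 × 11^0.813 = 1.202 × 7.025 = 8.442 μm

D(11) = 8.44 μm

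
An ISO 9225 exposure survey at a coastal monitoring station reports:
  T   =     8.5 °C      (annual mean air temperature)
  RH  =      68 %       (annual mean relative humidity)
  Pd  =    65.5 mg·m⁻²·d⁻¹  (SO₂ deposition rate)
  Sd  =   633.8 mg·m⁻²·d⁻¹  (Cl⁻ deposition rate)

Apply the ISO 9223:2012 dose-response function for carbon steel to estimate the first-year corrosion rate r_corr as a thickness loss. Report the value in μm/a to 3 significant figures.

r_corr = 122 μm/a

carbon steel: f(T) = +0.150·(T−10) [T≤10 °C] = -0.2250
  sulphur-dioxide contribution → 48.46 μm/a
  chloride contribution → 73.8 μm/a
  total first-year rate 122.3 μm/a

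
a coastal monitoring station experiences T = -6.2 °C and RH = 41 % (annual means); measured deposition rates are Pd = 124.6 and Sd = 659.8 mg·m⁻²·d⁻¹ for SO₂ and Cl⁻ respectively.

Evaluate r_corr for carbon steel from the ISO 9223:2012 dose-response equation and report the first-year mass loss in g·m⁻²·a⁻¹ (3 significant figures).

r_corr = 169 g·m⁻²·a⁻¹

carbon steel: temperature factor f = +0.150·(-16.2) = -2.4300
  Pd branch = 1.77·Pd^0.52·e^(0.02·RH+f) = 4.349 μm/a
  Cl⁻ term: 0.102·659.8^0.62·exp(0.033·41+0.04·-6.2) = 17.24
  r_corr = 4.349 + 17.24 = 21.59 μm/a
Convert to mass loss: 21.59 μm/a × 7.85 g/cm³ = 169.5 g·m⁻²·a⁻¹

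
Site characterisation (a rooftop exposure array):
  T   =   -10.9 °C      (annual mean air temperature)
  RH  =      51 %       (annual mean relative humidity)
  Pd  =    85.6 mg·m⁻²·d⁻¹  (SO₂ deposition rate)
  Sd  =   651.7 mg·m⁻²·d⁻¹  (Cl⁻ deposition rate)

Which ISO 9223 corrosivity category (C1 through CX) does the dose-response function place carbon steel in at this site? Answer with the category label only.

carbon steel: T≤10 °C ⇒ hinge +0.150·(-10.9−10) = -3.1350
  SO₂ term: 1.77·85.6^0.52·exp(0.02·51-3.1350) = 2.159
  Cl⁻ term: 0.102·651.7^0.62·exp(0.033·51+0.04·-10.9) = 19.72
  r_corr = 2.159 + 19.72 = 21.88 μm/a
Category bounds: 1.3…25 μm/a bracket r_corr ⇒ C2

C2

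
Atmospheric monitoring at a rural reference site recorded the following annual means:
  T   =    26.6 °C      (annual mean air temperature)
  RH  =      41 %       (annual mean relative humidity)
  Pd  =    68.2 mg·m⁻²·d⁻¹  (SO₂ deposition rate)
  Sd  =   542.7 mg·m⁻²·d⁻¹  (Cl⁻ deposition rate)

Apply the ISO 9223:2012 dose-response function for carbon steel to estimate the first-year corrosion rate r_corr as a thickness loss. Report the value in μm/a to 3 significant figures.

carbon steel: temperature factor f = -0.054·(16.6) = -0.8964
  sulphur-dioxide contribution → 14.74 μm/a
  chloride contribution → 56.72 μm/a
  total first-year rate 71.45 μm/a

r_corr = 71.5 μm/a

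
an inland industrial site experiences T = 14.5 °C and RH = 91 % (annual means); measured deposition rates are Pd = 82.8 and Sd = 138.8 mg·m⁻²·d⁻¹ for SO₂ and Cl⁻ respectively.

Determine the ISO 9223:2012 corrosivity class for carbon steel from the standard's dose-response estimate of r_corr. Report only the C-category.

carbon steel: temperature factor f = -0.054·(4.5) = -0.2430
  sulphur-dioxide contribution → 85.16 μm/a
  chloride contribution → 78.16 μm/a
  total first-year rate 163.3 μm/a
Category bounds: 80…200 μm/a bracket r_corr ⇒ C5

C5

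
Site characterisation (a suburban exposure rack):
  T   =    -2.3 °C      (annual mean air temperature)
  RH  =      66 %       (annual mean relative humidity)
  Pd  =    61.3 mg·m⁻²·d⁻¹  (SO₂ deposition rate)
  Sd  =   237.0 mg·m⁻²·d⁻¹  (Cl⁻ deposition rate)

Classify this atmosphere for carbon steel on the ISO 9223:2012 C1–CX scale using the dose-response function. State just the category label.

carbon steel: T≤10 °C ⇒ hinge +0.150·(-2.3−10) = -1.8450
  sulphur-dioxide contribution → 8.901 μm/a
  chloride contribution → 24.37 μm/a
  ⇒ r_corr(carbon steel) = 33.27 μm/a
33.3 μm/a falls in (25, 50] for carbon steel → category C3

C3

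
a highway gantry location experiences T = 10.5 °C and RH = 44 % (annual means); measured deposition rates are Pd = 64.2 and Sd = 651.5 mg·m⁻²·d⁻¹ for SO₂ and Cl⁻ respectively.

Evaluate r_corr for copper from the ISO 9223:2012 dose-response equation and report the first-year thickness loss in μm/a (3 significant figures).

copper: T>10 °C ⇒ hinge -0.080·(10.5−10) = -0.0400
  Pd branch = 0.0053·Pd^0.26·e^(0.059·RH+f) = 0.2015 μm/a
  Cl⁻ term: 0.01025·651.5^0.27·exp(0.036·44+0.049·10.5) = 0.4807
  r_corr = 0.2015 + 0.4807 = 0.6822 μm/a

r_corr = 0.682 μm/a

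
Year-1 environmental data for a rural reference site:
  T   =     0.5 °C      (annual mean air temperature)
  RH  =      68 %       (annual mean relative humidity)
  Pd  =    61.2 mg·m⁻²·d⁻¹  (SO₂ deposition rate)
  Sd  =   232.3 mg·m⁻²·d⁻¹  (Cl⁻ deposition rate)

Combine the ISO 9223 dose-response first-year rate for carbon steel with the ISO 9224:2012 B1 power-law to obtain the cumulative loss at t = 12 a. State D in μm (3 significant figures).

D(12) = 157 μm

carbon steel: T≤10 °C ⇒ hinge +0.150·(0.5−10) = -1.4250
  SO₂ term: 1.77·61.2^0.52·exp(0.02·68-1.4250) = 14.09
  Cl⁻ term: 0.102·232.3^0.62·exp(0.033·68+0.04·0.5) = 28.76
  r_corr = 14.09 + 28.76 = 42.85 μm/a
Long-term exponent b (ISO 9224 Table 2, B1) = 0.523
  D(12) = 42.85 × 12^0.523 = 42.85 × 3.668 = 157.2 μm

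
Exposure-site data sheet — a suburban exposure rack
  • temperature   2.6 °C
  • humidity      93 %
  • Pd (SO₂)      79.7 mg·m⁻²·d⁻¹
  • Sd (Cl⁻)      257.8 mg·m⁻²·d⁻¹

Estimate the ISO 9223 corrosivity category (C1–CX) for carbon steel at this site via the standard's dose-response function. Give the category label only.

carbon steel: T≤10 °C ⇒ hinge +0.150·(2.6−10) = -1.1100
  sulphur-dioxide contribution → 36.51 μm/a
  chloride contribution → 76.14 μm/a
  total first-year rate 112.7 μm/a
113 μm/a falls in (80, 200] for carbon steel → category C5

C5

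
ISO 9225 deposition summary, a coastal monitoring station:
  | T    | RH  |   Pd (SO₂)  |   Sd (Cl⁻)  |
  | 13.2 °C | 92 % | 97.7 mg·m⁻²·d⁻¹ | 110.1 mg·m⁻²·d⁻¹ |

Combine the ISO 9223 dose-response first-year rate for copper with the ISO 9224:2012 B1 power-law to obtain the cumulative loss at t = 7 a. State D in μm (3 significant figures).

D(7) = 18.3 μm

copper: T>10 °C ⇒ hinge -0.080·(13.2−10) = -0.2560
  sulphur-dioxide contribution → 3.075 μm/a
  chloride contribution → 1.911 μm/a
  ⇒ r_corr(copper) = 4.986 μm/a
Power-law: D(7) = r_corr · 7^0.667
  D(7) = 4.986 × 7^0.667 = 4.986 × 3.662 = 18.26 μm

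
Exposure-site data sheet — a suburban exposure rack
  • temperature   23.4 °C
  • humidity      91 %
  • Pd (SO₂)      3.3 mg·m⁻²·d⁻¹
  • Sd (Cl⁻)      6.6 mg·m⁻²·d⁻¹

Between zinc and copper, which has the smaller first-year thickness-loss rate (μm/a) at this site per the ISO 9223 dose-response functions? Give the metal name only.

zinc: T>10 °C ⇒ hinge -0.071·(23.4−10) = -0.9514
  sulphur-dioxide contribution → 0.554 μm/a
  chloride contribution → 0.7765 μm/a
  total first-year rate 1.331 μm/a
copper: temperature factor f = -0.080·(13.4) = -1.0720
  sulphur-dioxide contribution → 0.5312 μm/a
  chloride contribution → 1.421 μm/a
  total first-year rate 1.953 μm/a
Ordering by μm/a: copper (1.95) > zinc (1.33)

zinc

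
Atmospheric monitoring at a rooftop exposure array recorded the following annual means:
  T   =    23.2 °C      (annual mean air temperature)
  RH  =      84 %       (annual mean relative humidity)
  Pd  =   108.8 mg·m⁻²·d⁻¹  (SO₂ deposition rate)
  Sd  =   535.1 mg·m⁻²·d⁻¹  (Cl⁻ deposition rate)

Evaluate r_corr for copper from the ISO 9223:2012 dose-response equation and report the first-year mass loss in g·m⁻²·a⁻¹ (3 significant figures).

r_corr = 40.1 g·m⁻²·a⁻¹

copper: temperature factor f = -0.080·(13.2) = -1.0560
  Pd branch = 0.0053·Pd^0.26·e^(0.059·RH+f) = 0.8862 μm/a
  Cl⁻ term: 0.01025·535.1^0.27·exp(0.036·84+0.049·23.2) = 3.584
  r_corr = 0.8862 + 3.584 = 4.471 μm/a
Convert to mass loss: 4.471 μm/a × 8.96 g/cm³ = 40.06 g·m⁻²·a⁻¹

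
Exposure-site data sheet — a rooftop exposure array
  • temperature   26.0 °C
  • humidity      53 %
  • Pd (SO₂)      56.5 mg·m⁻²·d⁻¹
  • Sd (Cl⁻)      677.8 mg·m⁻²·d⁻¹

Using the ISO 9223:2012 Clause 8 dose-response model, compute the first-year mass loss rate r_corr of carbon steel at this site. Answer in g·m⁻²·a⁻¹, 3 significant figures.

carbon steel: f(T) = -0.054·(T−10) [T>10 °C] = -0.8640
  sulphur-dioxide contribution → 17.55 μm/a
  chloride contribution → 94.43 μm/a
  total first-year rate 112 μm/a
Convert to mass loss: 112 μm/a × 7.85 g/cm³ = 879 g·m⁻²·a⁻¹

r_corr = 879 g·m⁻²·a⁻¹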